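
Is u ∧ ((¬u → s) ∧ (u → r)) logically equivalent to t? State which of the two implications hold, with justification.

(→) This fails. Under u = T, t = F, r = T, s = T, the left side is true but the right side is false.

(←) This fails. Under u = F, t = T, r = F, s = F, the left side is false but the right side is true.

(⇒) fails and (⇐) fails.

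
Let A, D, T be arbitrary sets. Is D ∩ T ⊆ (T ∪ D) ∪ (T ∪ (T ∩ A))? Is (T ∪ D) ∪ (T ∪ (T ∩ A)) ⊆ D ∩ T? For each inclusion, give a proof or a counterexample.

(⟹) Let x ∈ D ∩ T. Then either x ∈ D ∩ T and x ∉ A; or x ∈ A ∩ D ∩ T. In each case x ∈ (T ∪ D) ∪ (T ∪ (T ∩ A)), so D ∩ T ⊆ (T ∪ D) ∪ (T ∪ (T ∩ A)).

(⟸) This inclusion fails. Take A = ∅, D = {1}, T = ∅; then 1 ∈ (T ∪ D) ∪ (T ∪ (T ∩ A)) but 1 ∉ D ∩ T.

(⊆) holds; (⊇) fails.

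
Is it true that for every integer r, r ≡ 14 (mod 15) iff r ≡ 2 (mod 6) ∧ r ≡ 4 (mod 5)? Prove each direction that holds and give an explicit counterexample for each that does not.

Only the converse holds.

(⟸) If r ≡ 2 (mod 6) and r ≡ 4 (mod 5), then by the Chinese remainder theorem r ≡ 14 (mod 30). Since 14 ≡ 14 (mod 15) and 15 ∣ 30, we get r ≡ 14 (mod 15).

(⟹) This fails: r = 29 gives 29 ≡ 14 (mod 15) but 29 ≡ 5 (mod 6), so the conjunction on the right does not hold.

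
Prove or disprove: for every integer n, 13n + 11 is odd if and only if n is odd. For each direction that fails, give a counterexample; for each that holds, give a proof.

Neither implication holds.

[⇒] This fails: n = 0 gives 13n + 11 = 11, which is odd, but 0 is even, not odd.

[⇐] This also fails: n = 1 is odd, but 13n + 11 = 24 is even, not odd.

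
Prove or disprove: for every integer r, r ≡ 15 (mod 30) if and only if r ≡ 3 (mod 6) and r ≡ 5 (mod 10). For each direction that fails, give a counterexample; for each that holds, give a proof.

Both directions hold; the statement is true.

(⟹) Suppose r ≡ 15 (mod 30); write r = 30j + 15. Since 6 ∣ 30, reducing mod 6 gives r ≡ 15 ≡ 3 (mod 6); since 10 ∣ 30, reducing mod 10 gives r ≡ 15 ≡ 5 (mod 10).

(⟸) Conversely, if r ≡ 3 (mod 6) and r ≡ 5 (mod 10), then by the Chinese remainder theorem r ≡ 15 (mod 30). This is exactly r ≡ 15 (mod 30).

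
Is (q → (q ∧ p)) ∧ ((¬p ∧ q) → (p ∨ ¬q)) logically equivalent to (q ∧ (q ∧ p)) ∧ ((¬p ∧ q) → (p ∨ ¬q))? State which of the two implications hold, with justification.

(→) This fails. Under p = F, q = F, the left side is true but the right side is false.

(←) Assume the antecedent. If p is true, the consequent reduces to true regardless of the other variables. If p is false, the antecedent cannot hold. Either way the consequent holds.

The forward direction fails; the converse holds.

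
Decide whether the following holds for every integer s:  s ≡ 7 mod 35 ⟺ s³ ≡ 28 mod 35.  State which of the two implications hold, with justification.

Both directions hold.

(⟸) Suppose s³ ≡ 28 (mod 35). The only residue r in {0, …, 34} with r³ ≡ 28 (mod 35) is r = 7, so s ≡ 7 (mod 35).

(⟹) Suppose s ≡ 7 mod 35. Write s = 35j + 7. Then (35j + 7)³ = 42875j³ + 25725j² + 5145j + 343 = 35(1225j³ + 735j² + 147j + 9) + 28, so s³ ≡ 28 (mod 35).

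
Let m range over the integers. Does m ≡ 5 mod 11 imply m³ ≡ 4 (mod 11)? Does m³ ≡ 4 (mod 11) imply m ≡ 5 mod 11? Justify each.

Equivalent; both directions hold.

(⟹) Suppose m ≡ 5 mod 11. Write m = 11j + 5. Then (11j + 5)³ = 1331j³ + 1815j² + 825j + 125 = 11(121j³ + 165j² + 75j + 11) + 4, so m³ ≡ 4 (mod 11).

(⟸) Conversely, suppose m³ ≡ 4 (mod 11). The only residue r in {0, …, 10} with r³ ≡ 4 (mod 11) is r = 5, so m ≡ 5 (mod 11).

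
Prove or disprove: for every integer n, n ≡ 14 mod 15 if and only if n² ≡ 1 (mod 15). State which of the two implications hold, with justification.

(←) This fails: take n = 1. Then 1² = 1 ≡ 1 (mod 15), yet 1 ≡ 1 (mod 15), not 14.

(→) Suppose n ≡ 14 mod 15. Write n = 15j + 14. Then (15j + 14)² = 225j² + 420j + 196 = 15(15j² + 28j + 13) + 1, so n² ≡ 1 (mod 15).

The forward direction holds; the converse fails.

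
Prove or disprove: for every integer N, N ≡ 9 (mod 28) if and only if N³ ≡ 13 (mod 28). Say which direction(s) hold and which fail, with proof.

[⇒] This fails: take N = 9. Then 9 ≡ 9 (mod 28), but 9³ = 729 ≡ 1 (mod 28), not 13.

[⇐] This fails: take N = 5. Then 5³ = 125 ≡ 13 (mod 28), yet 5 ≡ 5 (mod 28), not 9.

Both directions fail.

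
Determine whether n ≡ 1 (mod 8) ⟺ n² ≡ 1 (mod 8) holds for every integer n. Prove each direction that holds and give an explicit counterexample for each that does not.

(→) Suppose n ≡ 1 (mod 8). Write n = 8j + 1. Then (8j + 1)² = 64j² + 16j + 1 = 8(8j² + 2j) + 1, so n² ≡ 1 (mod 8).

(←) This fails: take n = 3. Then 3² = 9 ≡ 1 (mod 8), yet 3 ≡ 3 (mod 8), not 1.

Not equivalent: only (⇒) holds.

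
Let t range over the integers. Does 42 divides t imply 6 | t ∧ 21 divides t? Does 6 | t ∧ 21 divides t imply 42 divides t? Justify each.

Both directions hold.

Converse. Suppose 6 ∣ t and 21 ∣ t. Any common multiple of 6 and 21 is a multiple of their lcm; here lcm(6, 21) = 6·21/gcd(6, 21) = 126/3 = 42, so 42 ∣ t.

Forward direction. If 42 ∣ t, write t = 42q. Since 42 = 7·6, t = 6·(7q), so 6 ∣ t; and since 42 = 2·21, t = 21·(2q), so 21 ∣ t.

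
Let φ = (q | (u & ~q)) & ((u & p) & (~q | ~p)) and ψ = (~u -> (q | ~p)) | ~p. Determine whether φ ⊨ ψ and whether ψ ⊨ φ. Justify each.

(→) Assume the antecedent. If q is true, the antecedent cannot hold. If q is false, the antecedent forces (q = F, u = T, p = T), and (~u -> (q | ~p)) | ~p holds there. Either way (~u -> (q | ~p)) | ~p holds.

(←) This fails. Under q = F, u = F, p = F, the left side is false but the right side is true.

The forward direction holds; the converse fails.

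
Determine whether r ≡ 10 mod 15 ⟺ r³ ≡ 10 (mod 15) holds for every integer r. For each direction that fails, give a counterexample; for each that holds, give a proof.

Both directions hold.

Forward direction. Suppose r ≡ 10 mod 15. Write r = 15j + 10. Then (15j + 10)³ = 3375j³ + 6750j² + 4500j + 1000 = 15(225j³ + 450j² + 300j + 66) + 10, so r³ ≡ 10 (mod 15).

Converse. Suppose r³ ≡ 10 (mod 15). The only residue r in {0, …, 14} with r³ ≡ 10 (mod 15) is r = 10, so r ≡ 10 (mod 15).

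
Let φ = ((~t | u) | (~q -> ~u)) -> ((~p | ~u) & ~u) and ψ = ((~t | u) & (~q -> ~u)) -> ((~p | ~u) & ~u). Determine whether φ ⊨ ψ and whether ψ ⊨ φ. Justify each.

Only the forward direction holds.

(→) Assume the antecedent. If u is true, the antecedent cannot hold. If u is false, the consequent reduces to true regardless of the other variables. Either way the consequent holds.

(←) This fails. Under u = T, p = F, q = F, t = F, the left side is false but the right side is true.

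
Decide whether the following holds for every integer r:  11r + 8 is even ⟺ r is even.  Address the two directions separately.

(→) Suppose 11r + 8 is even. Since 11 is odd, 11r and r have the same parity, so 11r + 8 ≡ r + 8 (mod 2). As 8 is even, 11r + 8 is even exactly when r is even. Thus r is even.

(←) Conversely, suppose r is even; write r = 2j. Then 11r + 8 = 11·(2j) + 8 = 2·11j + 8, which is even.

Both implications hold.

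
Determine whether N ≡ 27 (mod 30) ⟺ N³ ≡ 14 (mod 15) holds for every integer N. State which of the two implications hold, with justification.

Both directions fail.

Forward direction. This fails: take N = 27. Then 27 ≡ 27 (mod 30), but 27³ = 19683 ≡ 3 (mod 15), not 14.

Converse. This fails: take N = 14. Then 14³ = 2744 ≡ 14 (mod 15), yet 14 ≡ 14 (mod 30), not 27.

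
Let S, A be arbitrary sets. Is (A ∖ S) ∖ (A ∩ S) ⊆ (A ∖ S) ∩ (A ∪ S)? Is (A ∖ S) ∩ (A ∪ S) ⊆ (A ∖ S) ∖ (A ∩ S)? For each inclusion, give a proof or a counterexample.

(⊆) Let x ∈ (A ∖ S) ∖ (A ∩ S). Then x ∈ A and x ∉ S, from which x ∈ (A ∖ S) ∩ (A ∪ S).

(⊇) Let x ∈ (A ∖ S) ∩ (A ∪ S). Then x ∈ A and x ∉ S, from which x ∈ (A ∖ S) ∖ (A ∩ S).

Both inclusions hold.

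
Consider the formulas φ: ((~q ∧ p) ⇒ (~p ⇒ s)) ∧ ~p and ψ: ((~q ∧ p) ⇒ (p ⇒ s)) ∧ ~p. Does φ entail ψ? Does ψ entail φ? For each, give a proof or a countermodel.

Both directions hold; the statement is true.

(⇒) Assume the antecedent. If q is true, the antecedent forces (q = T, p = F, s = F) or (q = T, p = F, s = T), and ((~q ∧ p) ⇒ (p ⇒ s)) ∧ ~p holds there. If q is false, the antecedent forces (q = F, p = F, s = F) or (q = F, p = F, s = T), and ((~q ∧ p) ⇒ (p ⇒ s)) ∧ ~p holds there. Either way ((~q ∧ p) ⇒ (p ⇒ s)) ∧ ~p holds.

(⇐) Assume the antecedent. If q is true, the antecedent forces (q = T, p = F, s = F) or (q = T, p = F, s = T), and ((~q ∧ p) ⇒ (~p ⇒ s)) ∧ ~p holds there. If q is false, the antecedent forces (q = F, p = F, s = F) or (q = F, p = F, s = T), and ((~q ∧ p) ⇒ (~p ⇒ s)) ∧ ~p holds there. Either way ((~q ∧ p) ⇒ (~p ⇒ s)) ∧ ~p holds.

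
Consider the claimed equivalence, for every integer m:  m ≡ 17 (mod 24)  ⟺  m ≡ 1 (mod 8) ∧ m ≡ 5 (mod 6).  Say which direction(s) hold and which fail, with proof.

Equivalent; both directions hold.

(←) If m ≡ 1 (mod 8) and m ≡ 5 (mod 6), then by the Chinese remainder theorem m ≡ 17 (mod 24). This is exactly m ≡ 17 (mod 24).

(→) Suppose m ≡ 17 (mod 24); write m = 24j + 17. Since 8 ∣ 24, reducing mod 8 gives m ≡ 17 ≡ 1 (mod 8); since 6 ∣ 24, reducing mod 6 gives m ≡ 17 ≡ 5 (mod 6).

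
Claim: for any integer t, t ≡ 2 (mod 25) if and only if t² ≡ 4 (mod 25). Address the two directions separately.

(⇒) Suppose t ≡ 2 (mod 25). Write t = 25j + 2. Then (25j + 2)² = 625j² + 100j + 4 = 25(25j² + 4j) + 4, so t² ≡ 4 (mod 25).

(⇐) This fails: take t = 23. Then 23² = 529 ≡ 4 (mod 25), yet 23 ≡ 23 (mod 25), not 2.

Not equivalent: only (⇒) holds.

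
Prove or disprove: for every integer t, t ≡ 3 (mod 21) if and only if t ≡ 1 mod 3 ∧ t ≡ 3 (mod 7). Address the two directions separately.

(⇒) This fails: t = 3 gives 3 ≡ 3 (mod 21) but 3 ≡ 0 (mod 3), so the conjunction on the right does not hold.

(⇐) This fails: t = 10 satisfies both congruences on the right (10 ≡ 1 mod 3 and 10 ≡ 3 mod 7) yet 10 ≡ 10 (mod 21), not 3.

Both directions fail.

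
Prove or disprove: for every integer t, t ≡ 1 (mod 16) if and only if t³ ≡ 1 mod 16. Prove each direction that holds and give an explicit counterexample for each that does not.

Both directions hold.

(⟸) Suppose t³ ≡ 1 (mod 16). The only residue r in {0, …, 15} with r³ ≡ 1 (mod 16) is r = 1, so t ≡ 1 (mod 16).

(⟹) Suppose t ≡ 1 (mod 16). Write t = 16j + 1. Then (16j + 1)³ = 4096j³ + 768j² + 48j + 1 = 16(256j³ + 48j² + 3j) + 1, so t³ ≡ 1 (mod 16).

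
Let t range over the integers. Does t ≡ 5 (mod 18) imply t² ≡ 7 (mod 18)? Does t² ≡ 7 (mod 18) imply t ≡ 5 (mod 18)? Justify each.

(⇒) Suppose t ≡ 5 (mod 18). Write t = 18j + 5. Then (18j + 5)² = 324j² + 180j + 25 = 18(18j² + 10j + 1) + 7, so t² ≡ 7 (mod 18).

(⇐) This fails: take t = 13. Then 13² = 169 ≡ 7 (mod 18), yet 13 ≡ 13 (mod 18), not 5.

(⇒) holds; (⇐) fails.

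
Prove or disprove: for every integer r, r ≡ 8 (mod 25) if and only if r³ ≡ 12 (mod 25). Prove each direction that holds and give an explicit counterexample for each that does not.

Both directions hold; the statement is true.

(⇒) Suppose r ≡ 8 (mod 25). Write r = 25j + 8. Then (25j + 8)³ = 15625j³ + 15000j² + 4800j + 512 = 25(625j³ + 600j² + 192j + 20) + 12, so r³ ≡ 12 (mod 25).

(⇐) Conversely, suppose r³ ≡ 12 (mod 25). The only residue r in {0, …, 24} with r³ ≡ 12 (mod 25) is r = 8, so r ≡ 8 (mod 25).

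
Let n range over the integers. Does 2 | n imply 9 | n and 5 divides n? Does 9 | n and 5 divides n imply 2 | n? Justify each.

(⟹) This fails: take n = 2. Certainly 2 ∣ 2, but 9 ∤ 2.

(⟸) This fails: take n = 45. Both 9 ∣ 45 and 5 ∣ 45, yet 45 is not a multiple of 2 (since 45 = 22·2 + 1), so 2 ∤ 45.

Both directions fail.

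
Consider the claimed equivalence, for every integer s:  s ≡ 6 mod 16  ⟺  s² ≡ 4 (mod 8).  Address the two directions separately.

(⇐) This fails: take s = 2. Then 2² = 4 ≡ 4 (mod 8), yet 2 ≡ 2 (mod 16), not 6.

(⇒) Suppose s ≡ 6 (mod 16). Then s² ≡ 6² = 36 (mod 16), and since 8 ∣ 16, also s² ≡ 4 (mod 8).

(⇒) holds; (⇐) fails.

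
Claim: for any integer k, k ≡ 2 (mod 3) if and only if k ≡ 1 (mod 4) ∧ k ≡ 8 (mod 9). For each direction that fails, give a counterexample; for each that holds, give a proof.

Not equivalent: only (⇐) holds.

(⇒) This fails: k = 32 gives 32 ≡ 2 (mod 3) but 32 ≡ 0 (mod 4), so the conjunction on the right does not hold.

(⇐) Conversely, if k ≡ 1 (mod 4) and k ≡ 8 (mod 9), then by the Chinese remainder theorem k ≡ 17 (mod 36). Since 17 ≡ 2 (mod 3) and 3 ∣ 36, we get k ≡ 2 (mod 3).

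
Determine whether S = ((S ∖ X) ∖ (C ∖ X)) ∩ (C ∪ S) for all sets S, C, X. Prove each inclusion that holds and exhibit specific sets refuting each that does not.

(⟸) Let x ∈ ((S ∖ X) ∖ (C ∖ X)) ∩ (C ∪ S). Then x ∈ S and x ∉ C, X, from which x ∈ S.

(⟹) This inclusion fails. Take S = {1}, C = {1}, X = ∅; then 1 ∈ S but 1 ∉ ((S ∖ X) ∖ (C ∖ X)) ∩ (C ∪ S).

Only the reverse inclusion holds.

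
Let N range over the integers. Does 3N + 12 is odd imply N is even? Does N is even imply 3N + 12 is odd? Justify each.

Forward direction. This fails: N = 1 gives 3N + 12 = 15, which is odd, but 1 is odd, not even.

Converse. This also fails: N = 2 is even, but 3N + 12 = 18 is even, not odd.

Both directions fail.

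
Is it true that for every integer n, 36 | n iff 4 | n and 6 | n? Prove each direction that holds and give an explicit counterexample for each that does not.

Forward direction. If 36 ∣ n, write n = 36q. Since 36 = 9·4, n = 4·(9q), so 4 ∣ n; and since 36 = 6·6, n = 6·(6q), so 6 ∣ n.

Converse. This fails: take n = 12. Both 4 ∣ 12 and 6 ∣ 12, yet 12 is not a multiple of 36 (since 12 = 0·36 + 12), so 36 ∤ 12.

Only the forward direction holds.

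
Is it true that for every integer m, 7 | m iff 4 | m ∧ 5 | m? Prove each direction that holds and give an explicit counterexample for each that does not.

(→) This fails: take m = 7. Certainly 7 ∣ 7, but 4 ∤ 7.

(←) This fails: take m = 20. Both 4 ∣ 20 and 5 ∣ 20, yet 20 is not a multiple of 7 (since 20 = 2·7 + 6), so 7 ∤ 20.

Neither implication holds.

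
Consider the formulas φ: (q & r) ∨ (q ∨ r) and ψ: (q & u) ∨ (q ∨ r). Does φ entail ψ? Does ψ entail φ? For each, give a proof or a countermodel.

The biconditional holds.

(⇐) Assume the antecedent. If r is true, (q & r) ∨ (q ∨ r) reduces to true regardless of the other variables. If r is false, the antecedent forces (r = F, u = F, q = T) or (r = F, u = T, q = T), and (q & r) ∨ (q ∨ r) holds there. Either way (q & r) ∨ (q ∨ r) holds.

(⇒) Assume the antecedent. If r is true, (q & u) ∨ (q ∨ r) reduces to true regardless of the other variables. If r is false, the antecedent forces (r = F, u = F, q = T) or (r = F, u = T, q = T), and (q & u) ∨ (q ∨ r) holds there. Either way (q & u) ∨ (q ∨ r) holds.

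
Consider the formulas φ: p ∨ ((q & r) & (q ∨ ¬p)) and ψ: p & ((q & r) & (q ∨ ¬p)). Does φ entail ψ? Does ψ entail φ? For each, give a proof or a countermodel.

(⟹) This fails. Under r = F, p = T, q = F, the left side is true but the right side is false.

(⟸) Assume the antecedent. If r is true, the antecedent forces (r = T, p = T, q = T), and p ∨ ((q & r) & (q ∨ ¬p)) holds there. If r is false, the antecedent cannot hold. Either way p ∨ ((q & r) & (q ∨ ¬p)) holds.

(⇒) fails; (⇐) holds.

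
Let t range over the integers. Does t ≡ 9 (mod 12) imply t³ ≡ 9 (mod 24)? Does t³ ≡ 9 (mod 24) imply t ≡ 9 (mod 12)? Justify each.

Only the converse holds.

(→) This fails: take t = 21. Then 21 ≡ 9 (mod 12), but 21³ = 9261 ≡ 21 (mod 24), not 9.

(←) Conversely, the residues r modulo 24 with r³ ≡ 9 (mod 24) are exactly {9}, and each is ≡ 9 (mod 12).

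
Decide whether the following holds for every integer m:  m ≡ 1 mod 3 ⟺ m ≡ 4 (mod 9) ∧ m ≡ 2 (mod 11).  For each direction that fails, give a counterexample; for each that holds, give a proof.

(→) This fails: m = 1 gives 1 ≡ 1 (mod 3) but 1 ≡ 1 (mod 9), so the conjunction on the right does not hold.

(←) Conversely, if m ≡ 4 (mod 9) and m ≡ 2 (mod 11), then by the Chinese remainder theorem m ≡ 13 (mod 99). Since 13 ≡ 1 (mod 3) and 3 ∣ 99, we get m ≡ 1 (mod 3).

Only the converse holds.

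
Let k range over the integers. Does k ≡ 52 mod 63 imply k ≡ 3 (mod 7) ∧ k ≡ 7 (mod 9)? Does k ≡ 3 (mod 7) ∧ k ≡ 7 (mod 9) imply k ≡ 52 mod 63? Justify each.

Forward direction. Suppose k ≡ 52 (mod 63); write k = 63j + 52. Since 7 ∣ 63, reducing mod 7 gives k ≡ 52 ≡ 3 (mod 7); since 9 ∣ 63, reducing mod 9 gives k ≡ 52 ≡ 7 (mod 9).

Converse. If k ≡ 3 (mod 7) and k ≡ 7 (mod 9), then by the Chinese remainder theorem k ≡ 52 (mod 63). This is exactly k ≡ 52 (mod 63).

Both implications hold.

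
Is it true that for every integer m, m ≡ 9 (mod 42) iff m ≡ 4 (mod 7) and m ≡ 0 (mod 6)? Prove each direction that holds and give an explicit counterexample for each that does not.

Neither direction holds.

[⇒] This fails: m = 9 gives 9 ≡ 9 (mod 42) but 9 ≡ 2 (mod 7), so the conjunction on the right does not hold.

[⇐] This fails: m = 18 satisfies both congruences on the right (18 ≡ 4 mod 7 and 18 ≡ 0 mod 6) yet 18 ≡ 18 (mod 42), not 9.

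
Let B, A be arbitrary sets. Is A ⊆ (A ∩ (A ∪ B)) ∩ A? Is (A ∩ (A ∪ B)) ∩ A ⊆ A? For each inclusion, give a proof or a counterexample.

Reverse inclusion. Let x ∈ (A ∩ (A ∪ B)) ∩ A. Then either x ∈ A and x ∉ B; or x ∈ B ∩ A. In each case x ∈ A, so (A ∩ (A ∪ B)) ∩ A ⊆ A.

Forward inclusion. Let x ∈ A. Then either x ∈ A and x ∉ B; or x ∈ B ∩ A. In each case x ∈ (A ∩ (A ∪ B)) ∩ A, so A ⊆ (A ∩ (A ∪ B)) ∩ A.

The two sets are equal.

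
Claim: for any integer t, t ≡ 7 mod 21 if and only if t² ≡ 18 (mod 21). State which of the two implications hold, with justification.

Neither direction holds.

Forward direction. This fails: take t = 7. Then 7 ≡ 7 (mod 21), but 7² = 49 ≡ 7 (mod 21), not 18.

Converse. This fails: take t = 9. Then 9² = 81 ≡ 18 (mod 21), yet 9 ≡ 9 (mod 21), not 7.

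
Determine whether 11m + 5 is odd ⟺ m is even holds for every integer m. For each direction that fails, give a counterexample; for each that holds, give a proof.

(⇒) Suppose 11m + 5 is odd. Since 11 is odd, 11m and m have the same parity, so 11m + 5 ≡ m + 5 (mod 2). As 5 is odd, 11m + 5 is odd exactly when m is even. Thus m is even.

(⇐) Conversely, suppose m is even; write m = 2j. Then 11m + 5 = 11·(2j) + 5 = 2·11j + 5, which is odd.

The biconditional holds.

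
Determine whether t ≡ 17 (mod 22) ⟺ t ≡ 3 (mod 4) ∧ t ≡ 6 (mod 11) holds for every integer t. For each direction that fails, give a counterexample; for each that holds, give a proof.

Only the reverse direction holds.

[⇒] This fails: t = 17 gives 17 ≡ 17 (mod 22) but 17 ≡ 1 (mod 4), so the conjunction on the right does not hold.

[⇐] Conversely, if t ≡ 3 (mod 4) and t ≡ 6 (mod 11), then by the Chinese remainder theorem t ≡ 39 (mod 44). Since 39 ≡ 17 (mod 22) and 22 ∣ 44, we get t ≡ 17 (mod 22).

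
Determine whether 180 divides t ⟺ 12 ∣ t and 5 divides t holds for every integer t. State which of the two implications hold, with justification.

The forward direction holds; the converse fails.

(⇒) If 180 ∣ t, write t = 180q. Since 180 = 15·12, t = 12·(15q), so 12 ∣ t; and since 180 = 36·5, t = 5·(36q), so 5 ∣ t.

(⇐) This fails: take t = 60. Both 12 ∣ 60 and 5 ∣ 60, yet 60 is not a multiple of 180 (since 60 = 0·180 + 60), so 180 ∤ 60.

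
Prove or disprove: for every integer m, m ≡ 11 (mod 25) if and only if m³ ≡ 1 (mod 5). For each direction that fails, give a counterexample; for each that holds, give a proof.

(⟸) This fails: take m = 1. Then 1³ = 1 ≡ 1 (mod 5), yet 1 ≡ 1 (mod 25), not 11.

(⟹) Suppose m ≡ 11 (mod 25). Then m³ ≡ 11³ = 1331 (mod 25), and since 5 ∣ 25, also m³ ≡ 1 (mod 5).

Only the forward direction holds.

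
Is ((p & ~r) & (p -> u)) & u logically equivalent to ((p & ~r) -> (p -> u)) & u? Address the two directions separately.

Only the forward implication holds.

(⇒) Assume the antecedent. If r is true, the antecedent cannot hold. If r is false, the antecedent forces (r = F, p = T, u = T), and ((p & ~r) -> (p -> u)) & u holds there. Either way ((p & ~r) -> (p -> u)) & u holds.

(⇐) This fails. Under r = F, p = F, u = T, the left side is false but the right side is true.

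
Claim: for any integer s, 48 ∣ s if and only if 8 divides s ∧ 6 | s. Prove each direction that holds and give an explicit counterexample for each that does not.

Forward direction. If 48 ∣ s, write s = 48q. Since 48 = 6·8, s = 8·(6q), so 8 ∣ s; and since 48 = 8·6, s = 6·(8q), so 6 ∣ s.

Converse. This fails: take s = 24. Both 8 ∣ 24 and 6 ∣ 24, yet 24 is not a multiple of 48 (since 24 = 0·48 + 24), so 48 ∤ 24.

The forward direction holds; the converse fails.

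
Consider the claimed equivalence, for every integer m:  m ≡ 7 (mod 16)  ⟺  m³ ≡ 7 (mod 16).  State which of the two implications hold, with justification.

(⇐) Suppose m³ ≡ 7 (mod 16). The only residue r in {0, …, 15} with r³ ≡ 7 (mod 16) is r = 7, so m ≡ 7 (mod 16).

(⇒) Suppose m ≡ 7 (mod 16). Write m = 16j + 7. Then (16j + 7)³ = 4096j³ + 5376j² + 2352j + 343 = 16(256j³ + 336j² + 147j + 21) + 7, so m³ ≡ 7 (mod 16).

Both implications hold.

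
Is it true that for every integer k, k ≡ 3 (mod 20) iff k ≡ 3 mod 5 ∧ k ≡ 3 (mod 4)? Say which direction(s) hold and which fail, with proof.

(⟹) Suppose k ≡ 3 (mod 20); write k = 20j + 3. Since 5 ∣ 20, reducing mod 5 gives k ≡ 3 (mod 5); since 4 ∣ 20, reducing mod 4 gives k ≡ 3 (mod 4).

(⟸) Conversely, if k ≡ 3 (mod 5) and k ≡ 3 (mod 4), then by the Chinese remainder theorem k ≡ 3 (mod 20). This is exactly k ≡ 3 (mod 20).

Both directions hold; the statement is true.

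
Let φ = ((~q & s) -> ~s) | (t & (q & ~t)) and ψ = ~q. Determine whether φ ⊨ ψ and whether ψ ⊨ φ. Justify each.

Forward direction. This fails. Under s = F, t = F, q = T, the left side is true but the right side is false.

Converse. This fails. Under s = T, t = F, q = F, the left side is false but the right side is true.

Neither direction holds.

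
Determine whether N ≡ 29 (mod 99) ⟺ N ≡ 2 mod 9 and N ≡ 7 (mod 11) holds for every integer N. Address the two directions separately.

Equivalent; both directions hold.

(⇒) Suppose N ≡ 29 (mod 99); write N = 99j + 29. Since 9 ∣ 99, reducing mod 9 gives N ≡ 29 ≡ 2 (mod 9); since 11 ∣ 99, reducing mod 11 gives N ≡ 29 ≡ 7 (mod 11).

(⇐) Conversely, if N ≡ 2 (mod 9) and N ≡ 7 (mod 11), then by the Chinese remainder theorem N ≡ 29 (mod 99). This is exactly N ≡ 29 (mod 99).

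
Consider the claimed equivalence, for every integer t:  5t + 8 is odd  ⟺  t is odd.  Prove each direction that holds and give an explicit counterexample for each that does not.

[⇐] Suppose t is odd; write t = 2j + 1. Then 5t + 8 = 5·(2j + 1) + 8 = 2·5j + 13, which is odd.

[⇒] Suppose 5t + 8 is odd. Since 5 is odd, 5t and t have the same parity, so 5t + 8 ≡ t + 8 (mod 2). As 8 is even, 5t + 8 is odd exactly when t is odd. Thus t is odd.

Both directions hold; the statement is true.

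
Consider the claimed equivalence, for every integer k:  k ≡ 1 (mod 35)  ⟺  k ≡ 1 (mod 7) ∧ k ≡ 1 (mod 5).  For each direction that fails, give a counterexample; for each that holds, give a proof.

Both directions hold.

(⇒) Suppose k ≡ 1 (mod 35); write k = 35j + 1. Since 7 ∣ 35, reducing mod 7 gives k ≡ 1 (mod 7); since 5 ∣ 35, reducing mod 5 gives k ≡ 1 (mod 5).

(⇐) Conversely, if k ≡ 1 (mod 7) and k ≡ 1 (mod 5), then by the Chinese remainder theorem k ≡ 1 (mod 35). This is exactly k ≡ 1 (mod 35).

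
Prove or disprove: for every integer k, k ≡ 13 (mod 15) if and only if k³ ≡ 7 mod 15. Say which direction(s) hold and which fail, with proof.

[⇒] Suppose k ≡ 13 (mod 15). Write k = 15j + 13. Then (15j + 13)³ = 3375j³ + 8775j² + 7605j + 2197 = 15(225j³ + 585j² + 507j + 146) + 7, so k³ ≡ 7 (mod 15).

[⇐] Conversely, suppose k³ ≡ 7 (mod 15). The only residue r in {0, …, 14} with r³ ≡ 7 (mod 15) is r = 13, so k ≡ 13 (mod 15).

Both implications hold.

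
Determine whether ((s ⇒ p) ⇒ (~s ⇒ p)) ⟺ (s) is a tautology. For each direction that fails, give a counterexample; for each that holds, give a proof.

[⇒] This fails. Under p = T, s = F, the left side is true but the right side is false.

[⇐] Assume the antecedent. If p is true, (s ⇒ p) ⇒ (~s ⇒ p) reduces to true regardless of the other variables. If p is false, the antecedent forces (p = F, s = T), and (s ⇒ p) ⇒ (~s ⇒ p) holds there. Either way (s ⇒ p) ⇒ (~s ⇒ p) holds.

(⇒) fails; (⇐) holds.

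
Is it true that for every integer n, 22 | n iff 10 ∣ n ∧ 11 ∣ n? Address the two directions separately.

Not equivalent: only (⇐) holds.

[⇒] This fails: take n = 22. Certainly 22 ∣ 22, but 10 ∤ 22.

[⇐] Suppose 10 ∣ n and 11 ∣ n. Any common multiple of 10 and 11 is a multiple of their lcm; here gcd(10, 11) = 1, so lcm(10, 11) = 10·11 = 110, so 110 ∣ n. Since 22 ∣ 110, it follows that 22 ∣ n.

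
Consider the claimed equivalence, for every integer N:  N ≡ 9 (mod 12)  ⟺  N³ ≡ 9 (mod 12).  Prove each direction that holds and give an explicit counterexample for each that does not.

The biconditional holds.

[⇒] Suppose N ≡ 9 (mod 12). Write N = 12j + 9. Then (12j + 9)³ = 1728j³ + 3888j² + 2916j + 729 = 12(144j³ + 324j² + 243j + 60) + 9, so N³ ≡ 9 (mod 12).

[⇐] For the converse, argue contrapositively. If N ≢ 9 (mod 12), then N is congruent to one of 0, 1, 2, 3, 4, 5, 6, 7, 8, 10, 11 modulo 12, and these give N³ ≡ 0, 1, 8, 3, 4, 5, 0, 7, 8, 4, 11 respectively — never 9.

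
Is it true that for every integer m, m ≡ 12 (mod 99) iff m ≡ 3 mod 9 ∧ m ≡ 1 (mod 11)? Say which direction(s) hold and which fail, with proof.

Both directions hold.

Converse. If m ≡ 3 (mod 9) and m ≡ 1 (mod 11), then by the Chinese remainder theorem m ≡ 12 (mod 99). This is exactly m ≡ 12 (mod 99).

Forward direction. Suppose m ≡ 12 (mod 99); write m = 99j + 12. Since 9 ∣ 99, reducing mod 9 gives m ≡ 12 ≡ 3 (mod 9); since 11 ∣ 99, reducing mod 11 gives m ≡ 12 ≡ 1 (mod 11).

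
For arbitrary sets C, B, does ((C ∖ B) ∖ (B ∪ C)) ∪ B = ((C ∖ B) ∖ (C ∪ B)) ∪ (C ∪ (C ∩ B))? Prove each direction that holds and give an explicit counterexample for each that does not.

Both inclusions fail.

Forward inclusion. This inclusion fails. Take C = ∅, B = {1}; then 1 ∈ ((C ∖ B) ∖ (B ∪ C)) ∪ B but 1 ∉ ((C ∖ B) ∖ (C ∪ B)) ∪ (C ∪ (C ∩ B)).

Reverse inclusion. This inclusion fails. Take C = {1}, B = ∅; then 1 ∈ ((C ∖ B) ∖ (C ∪ B)) ∪ (C ∪ (C ∩ B)) but 1 ∉ ((C ∖ B) ∖ (B ∪ C)) ∪ B.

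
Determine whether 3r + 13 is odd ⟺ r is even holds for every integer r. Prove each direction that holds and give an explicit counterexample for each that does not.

Equivalent; both directions hold.

[⇒] Suppose 3r + 13 is odd. Since 3 is odd, 3r and r have the same parity, so 3r + 13 ≡ r + 13 (mod 2). As 13 is odd, 3r + 13 is odd exactly when r is even. Thus r is even.

[⇐] Conversely, suppose r is even; write r = 2j. Then 3r + 13 = 3·(2j) + 13 = 2·3j + 13, which is odd.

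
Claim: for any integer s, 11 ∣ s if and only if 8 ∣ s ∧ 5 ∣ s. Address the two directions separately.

[⇒] This fails: take s = 11. Certainly 11 ∣ 11, but 8 ∤ 11.

[⇐] This fails: take s = 40. Both 8 ∣ 40 and 5 ∣ 40, yet 40 is not a multiple of 11 (since 40 = 3·11 + 7), so 11 ∤ 40.

(⇒) fails and (⇐) fails.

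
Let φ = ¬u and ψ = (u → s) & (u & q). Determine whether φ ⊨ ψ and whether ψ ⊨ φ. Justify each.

(→) This fails. Under q = F, u = F, s = F, the left side is true but the right side is false.

(←) This fails. Under q = T, u = T, s = T, the left side is false but the right side is true.

Neither implication holds.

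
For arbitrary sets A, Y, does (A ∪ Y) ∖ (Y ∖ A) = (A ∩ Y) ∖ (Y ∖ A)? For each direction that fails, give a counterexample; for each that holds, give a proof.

(⟹) This inclusion fails. Take A = {1}, Y = ∅; then 1 ∈ (A ∪ Y) ∖ (Y ∖ A) but 1 ∉ (A ∩ Y) ∖ (Y ∖ A).

(⟸) Let x ∈ (A ∩ Y) ∖ (Y ∖ A). Then x ∈ A ∩ Y, from which x ∈ (A ∪ Y) ∖ (Y ∖ A).

Only the reverse inclusion holds.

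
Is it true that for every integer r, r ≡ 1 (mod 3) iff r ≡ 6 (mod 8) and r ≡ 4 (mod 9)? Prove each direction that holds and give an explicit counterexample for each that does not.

(⟹) This fails: r = 1 gives 1 ≡ 1 (mod 3) but 1 ≡ 1 (mod 8), so the conjunction on the right does not hold.

(⟸) Conversely, if r ≡ 6 (mod 8) and r ≡ 4 (mod 9), then by the Chinese remainder theorem r ≡ 22 (mod 72). Since 22 ≡ 1 (mod 3) and 3 ∣ 72, we get r ≡ 1 (mod 3).

Not equivalent: only (⇐) holds.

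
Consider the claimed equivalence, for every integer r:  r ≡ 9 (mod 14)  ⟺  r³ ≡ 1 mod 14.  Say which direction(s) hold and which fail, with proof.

Only the forward implication holds.

[⇒] Suppose r ≡ 9 (mod 14). Write r = 14j + 9. Then (14j + 9)³ = 2744j³ + 5292j² + 3402j + 729 = 14(196j³ + 378j² + 243j + 52) + 1, so r³ ≡ 1 (mod 14).

[⇐] This fails: take r = 1. Then 1³ = 1 ≡ 1 (mod 14), yet 1 ≡ 1 (mod 14), not 9.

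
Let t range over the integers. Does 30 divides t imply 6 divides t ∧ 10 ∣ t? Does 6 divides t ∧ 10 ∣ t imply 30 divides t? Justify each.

[⇐] Suppose 6 ∣ t and 10 ∣ t. Any common multiple of 6 and 10 is a multiple of their lcm; here lcm(6, 10) = 6·10/gcd(6, 10) = 60/2 = 30, so 30 ∣ t.

[⇒] If 30 ∣ t, write t = 30q. Since 30 = 5·6, t = 6·(5q), so 6 ∣ t; and since 30 = 3·10, t = 10·(3q), so 10 ∣ t.

Both implications hold.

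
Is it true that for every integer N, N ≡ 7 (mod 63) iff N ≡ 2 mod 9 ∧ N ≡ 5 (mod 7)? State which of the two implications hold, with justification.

(⟹) This fails: N = 7 gives 7 ≡ 7 (mod 63) but 7 ≡ 7 (mod 9), so the conjunction on the right does not hold.

(⟸) This fails: N = 47 satisfies both congruences on the right (47 ≡ 2 mod 9 and 47 ≡ 5 mod 7) yet 47 ≡ 47 (mod 63), not 7.

Neither implication holds.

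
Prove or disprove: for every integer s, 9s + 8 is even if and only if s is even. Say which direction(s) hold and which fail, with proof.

The biconditional holds.

Forward direction. Suppose 9s + 8 is even. Since 9 is odd, 9s and s have the same parity, so 9s + 8 ≡ s + 8 (mod 2). As 8 is even, 9s + 8 is even exactly when s is even. Thus s is even.

Converse. Suppose s is even; write s = 2j. Then 9s + 8 = 9·(2j) + 8 = 2·9j + 8, which is even.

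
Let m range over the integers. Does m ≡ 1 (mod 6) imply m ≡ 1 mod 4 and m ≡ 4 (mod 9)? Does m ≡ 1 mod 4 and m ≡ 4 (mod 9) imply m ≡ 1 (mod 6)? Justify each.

Not equivalent: only (⇐) holds.

(⇐) If m ≡ 1 (mod 4) and m ≡ 4 (mod 9), then by the Chinese remainder theorem m ≡ 13 (mod 36). Since 13 ≡ 1 (mod 6) and 6 ∣ 36, we get m ≡ 1 (mod 6).

(⇒) This fails: m = 1 gives 1 ≡ 1 (mod 6) but 1 ≡ 1 (mod 9), so the conjunction on the right does not hold.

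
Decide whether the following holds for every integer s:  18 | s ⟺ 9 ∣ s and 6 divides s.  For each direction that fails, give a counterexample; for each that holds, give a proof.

(⟹) If 18 ∣ s, write s = 18q. Since 18 = 2·9, s = 9·(2q), so 9 ∣ s; and since 18 = 3·6, s = 6·(3q), so 6 ∣ s.

(⟸) Suppose 9 ∣ s and 6 ∣ s. Any common multiple of 9 and 6 is a multiple of their lcm; here lcm(9, 6) = 9·6/gcd(9, 6) = 54/3 = 18, so 18 ∣ s.

Both directions hold; the statement is true.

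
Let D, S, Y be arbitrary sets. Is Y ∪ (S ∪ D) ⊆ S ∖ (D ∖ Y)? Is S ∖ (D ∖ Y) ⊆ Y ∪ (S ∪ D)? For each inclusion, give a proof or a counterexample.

(⊆) This inclusion fails. Take D = {1}, S = ∅, Y = ∅; then 1 ∈ Y ∪ (S ∪ D) but 1 ∉ S ∖ (D ∖ Y).

(⊇) Let x ∈ S ∖ (D ∖ Y). Then either x ∈ S and x ∉ D, Y; or x ∈ S ∩ Y and x ∉ D; or x ∈ D ∩ S ∩ Y. In each case x ∈ Y ∪ (S ∪ D), so S ∖ (D ∖ Y) ⊆ Y ∪ (S ∪ D).

The sets are not equal: only the reverse inclusion holds.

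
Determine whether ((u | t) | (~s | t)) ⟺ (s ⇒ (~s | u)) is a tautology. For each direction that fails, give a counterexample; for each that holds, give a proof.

Only the reverse direction holds.

(⟹) This fails. Under u = F, s = T, t = T, the left side is true but the right side is false.

(⟸) Assume the antecedent. If u is true, (u | t) | (~s | t) reduces to true regardless of the other variables. If u is false, the antecedent forces (u = F, s = F, t = F) or (u = F, s = F, t = T), and (u | t) | (~s | t) holds there. Either way (u | t) | (~s | t) holds.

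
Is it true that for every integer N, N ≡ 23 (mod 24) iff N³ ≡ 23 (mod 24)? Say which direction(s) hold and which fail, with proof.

Both directions hold.

[⇒] Suppose N ≡ 23 (mod 24). Write N = 24j + 23. Then (24j + 23)³ = 13824j³ + 39744j² + 38088j + 12167 = 24(576j³ + 1656j² + 1587j + 506) + 23, so N³ ≡ 23 (mod 24).

[⇐] Conversely, suppose N³ ≡ 23 (mod 24). The only residue r in {0, …, 23} with r³ ≡ 23 (mod 24) is r = 23, so N ≡ 23 (mod 24).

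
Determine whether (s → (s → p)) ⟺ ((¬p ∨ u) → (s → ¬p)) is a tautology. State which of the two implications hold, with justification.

[⇒] This fails. Under p = T, s = T, u = T, the left side is true but the right side is false.

[⇐] This fails. Under p = F, s = T, u = F, the left side is false but the right side is true.

Neither implication holds.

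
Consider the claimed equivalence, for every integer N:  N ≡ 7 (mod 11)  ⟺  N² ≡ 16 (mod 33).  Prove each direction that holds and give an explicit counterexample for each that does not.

(⇒) This fails: take N = 18. Then 18 ≡ 7 (mod 11), but 18² = 324 ≡ 27 (mod 33), not 16.

(⇐) This fails: take N = 4. Then 4² = 16 ≡ 16 (mod 33), yet 4 ≡ 4 (mod 11), not 7.

Both directions fail.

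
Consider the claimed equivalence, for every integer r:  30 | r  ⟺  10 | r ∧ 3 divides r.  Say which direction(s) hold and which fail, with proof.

The biconditional holds.

(→) If 30 ∣ r, write r = 30q. Since 30 = 3·10, r = 10·(3q), so 10 ∣ r; and since 30 = 10·3, r = 3·(10q), so 3 ∣ r.

(←) Suppose 10 ∣ r and 3 ∣ r. Any common multiple of 10 and 3 is a multiple of their lcm; here gcd(10, 3) = 1, so lcm(10, 3) = 10·3 = 30, so 30 ∣ r.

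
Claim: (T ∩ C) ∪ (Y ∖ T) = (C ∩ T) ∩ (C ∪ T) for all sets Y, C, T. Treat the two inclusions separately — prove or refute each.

Reverse inclusion. Let x ∈ (C ∩ T) ∩ (C ∪ T). Then either x ∈ C ∩ T and x ∉ Y; or x ∈ Y ∩ C ∩ T. In each case x ∈ (T ∩ C) ∪ (Y ∖ T), so (C ∩ T) ∩ (C ∪ T) ⊆ (T ∩ C) ∪ (Y ∖ T).

Forward inclusion. This inclusion fails. Take Y = {1}, C = ∅, T = ∅; then 1 ∈ (T ∩ C) ∪ (Y ∖ T) but 1 ∉ (C ∩ T) ∩ (C ∪ T).

Only the reverse inclusion holds.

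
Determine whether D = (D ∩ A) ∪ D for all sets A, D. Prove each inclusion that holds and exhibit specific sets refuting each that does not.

Forward inclusion. Let x ∈ D. Then either x ∈ D and x ∉ A; or x ∈ A ∩ D. In each case x ∈ (D ∩ A) ∪ D, so D ⊆ (D ∩ A) ∪ D.

Reverse inclusion. Let x ∈ (D ∩ A) ∪ D. Then either x ∈ D and x ∉ A; or x ∈ A ∩ D. In each case x ∈ D, so (D ∩ A) ∪ D ⊆ D.

Both inclusions hold.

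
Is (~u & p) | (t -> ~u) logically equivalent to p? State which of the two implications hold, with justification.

(⟹) This fails. Under u = F, t = F, p = F, the left side is true but the right side is false.

(⟸) This fails. Under u = T, t = T, p = T, the left side is false but the right side is true.

Neither implication holds.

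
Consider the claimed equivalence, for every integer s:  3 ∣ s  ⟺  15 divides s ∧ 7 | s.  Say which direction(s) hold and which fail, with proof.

[⇒] This fails: take s = 3. Certainly 3 ∣ 3, but 15 ∤ 3.

[⇐] Suppose 15 ∣ s and 7 ∣ s. Any common multiple of 15 and 7 is a multiple of their lcm; here gcd(15, 7) = 1, so lcm(15, 7) = 15·7 = 105, so 105 ∣ s. Since 3 ∣ 105, it follows that 3 ∣ s.

Not equivalent: only (⇐) holds.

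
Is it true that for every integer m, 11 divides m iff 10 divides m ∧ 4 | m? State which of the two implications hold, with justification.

Both directions fail.

Forward direction. This fails: take m = 11. Certainly 11 ∣ 11, but 10 ∤ 11.

Converse. This fails: take m = 20. Both 10 ∣ 20 and 4 ∣ 20, yet 20 is not a multiple of 11 (since 20 = 1·11 + 9), so 11 ∤ 20.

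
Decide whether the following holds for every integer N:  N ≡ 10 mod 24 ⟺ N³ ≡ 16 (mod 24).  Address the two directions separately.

Forward direction. Suppose N ≡ 10 mod 24. Write N = 24j + 10. Then (24j + 10)³ = 13824j³ + 17280j² + 7200j + 1000 = 24(576j³ + 720j² + 300j + 41) + 16, so N³ ≡ 16 (mod 24).

Converse. This fails: take N = 4. Then 4³ = 64 ≡ 16 (mod 24), yet 4 ≡ 4 (mod 24), not 10.

Only the forward implication holds.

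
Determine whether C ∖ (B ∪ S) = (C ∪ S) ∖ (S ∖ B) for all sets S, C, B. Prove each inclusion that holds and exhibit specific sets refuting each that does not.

Only the forward inclusion holds.

(⟹) Let x ∈ C ∖ (B ∪ S). Then x ∈ C and x ∉ S, B, from which x ∈ (C ∪ S) ∖ (S ∖ B).

(⟸) This inclusion fails. Take S = {1}, C = ∅, B = {1}; then 1 ∈ (C ∪ S) ∖ (S ∖ B) but 1 ∉ C ∖ (B ∪ S).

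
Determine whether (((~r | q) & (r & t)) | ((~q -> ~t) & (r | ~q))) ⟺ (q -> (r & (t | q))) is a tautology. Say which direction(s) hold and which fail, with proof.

(⇒) holds; (⇐) fails.

(⟹) Assume the antecedent. If q is true, the antecedent forces (q = T, r = T, t = F) or (q = T, r = T, t = T), and q -> (r & (t | q)) holds there. If q is false, q -> (r & (t | q)) reduces to true regardless of the other variables. Either way q -> (r & (t | q)) holds.

(⟸) This fails. Under q = F, r = F, t = T, the left side is false but the right side is true.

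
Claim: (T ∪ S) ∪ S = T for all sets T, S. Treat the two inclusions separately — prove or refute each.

(⊆) This inclusion fails. Take T = ∅, S = {1}; then 1 ∈ (T ∪ S) ∪ S but 1 ∉ T.

(⊇) Let x ∈ T. Then either x ∈ T and x ∉ S; or x ∈ T ∩ S. In each case x ∈ (T ∪ S) ∪ S, so T ⊆ (T ∪ S) ∪ S.

The sets are not equal: only the reverse inclusion holds.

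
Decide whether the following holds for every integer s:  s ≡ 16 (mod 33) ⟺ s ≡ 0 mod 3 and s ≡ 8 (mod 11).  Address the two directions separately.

(→) This fails: s = 16 gives 16 ≡ 16 (mod 33) but 16 ≡ 1 (mod 3), so the conjunction on the right does not hold.

(←) This fails: s = 30 satisfies both congruences on the right (30 ≡ 0 mod 3 and 30 ≡ 8 mod 11) yet 30 ≡ 30 (mod 33), not 16.

Both directions fail.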